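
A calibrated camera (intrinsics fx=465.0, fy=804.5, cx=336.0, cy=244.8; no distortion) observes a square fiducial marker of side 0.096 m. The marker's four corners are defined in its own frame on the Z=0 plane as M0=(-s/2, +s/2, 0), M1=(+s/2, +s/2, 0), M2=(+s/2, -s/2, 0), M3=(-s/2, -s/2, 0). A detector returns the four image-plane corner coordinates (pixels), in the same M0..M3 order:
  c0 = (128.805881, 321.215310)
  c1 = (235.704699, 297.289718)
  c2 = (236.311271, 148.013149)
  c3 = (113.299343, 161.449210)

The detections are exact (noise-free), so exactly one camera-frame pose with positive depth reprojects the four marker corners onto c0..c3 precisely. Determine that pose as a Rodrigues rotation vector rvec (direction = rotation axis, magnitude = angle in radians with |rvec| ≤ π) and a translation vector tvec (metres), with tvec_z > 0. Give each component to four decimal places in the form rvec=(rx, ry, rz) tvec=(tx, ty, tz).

rvec=(0.6334, -0.3900, 0.0125) tvec=(-0.1362, -0.0041, 0.4092)

Intrinsics K: fx=465.0, fy=804.5, cx=336.0, cy=244.8
Marker side s = 0.096 m; corners in marker frame (Z=0):
  M0 = (-0.0480, +0.0480, 0)
  M1 = (+0.0480, +0.0480, 0)
  M2 = (+0.0480, -0.0480, 0)
  M3 = (-0.0480, -0.0480, 0)
Detected image corners:
  c0 = (128.805881, 321.215310) px
  c1 = (235.704699, 297.289718) px
  c2 = (236.311271, 148.013149) px
  c3 = (113.299343, 161.449210) px
Planar DLT: solve 8×8 A·h = b for H (H[2,2]=1):
  H  [+1348.32958 +324.59758 +181.20016]
  H  [+5.13232 +1932.84424 +236.80278]
  H  [+0.87677 +1.40327 +1.00000]
B = K⁻¹H; ‖b₁‖=2.443712, ‖b₂‖=2.443712; λ = 2/(‖b₁‖+‖b₂‖) = 0.409214, sign → tz>0 ⇒ λ=+0.409214
r₁ = λ·B[:,0] = (+0.92732,-0.10656,+0.35879); r₂ = λ·B[:,1] = (-0.12928,+0.80842,+0.57424)
r₃ = r₁×r₂ = (-0.35124,-0.57888,+0.73588); SVD([r₁ r₂ r₃]) → R = UVᵀ:
  R  [+0.92732 -0.12928 -0.35124]
  R  [-0.10656 +0.80842 -0.57888]
  R  [+0.35879 +0.57424 +0.73588]
t = (-0.13623, -0.00407, +0.40921) m
tr R = 2.471620; θ = arccos((tr R − 1)/2) = 0.743935 rad = 42.624°
axis k = ((R−Rᵀ)₃₂, (R−Rᵀ)₁₃, (R−Rᵀ)₂₁) / (2 sinθ) = (+0.851400, -0.524249, +0.016769)
rvec = θ·k = (+0.633386, -0.390007, +0.012475)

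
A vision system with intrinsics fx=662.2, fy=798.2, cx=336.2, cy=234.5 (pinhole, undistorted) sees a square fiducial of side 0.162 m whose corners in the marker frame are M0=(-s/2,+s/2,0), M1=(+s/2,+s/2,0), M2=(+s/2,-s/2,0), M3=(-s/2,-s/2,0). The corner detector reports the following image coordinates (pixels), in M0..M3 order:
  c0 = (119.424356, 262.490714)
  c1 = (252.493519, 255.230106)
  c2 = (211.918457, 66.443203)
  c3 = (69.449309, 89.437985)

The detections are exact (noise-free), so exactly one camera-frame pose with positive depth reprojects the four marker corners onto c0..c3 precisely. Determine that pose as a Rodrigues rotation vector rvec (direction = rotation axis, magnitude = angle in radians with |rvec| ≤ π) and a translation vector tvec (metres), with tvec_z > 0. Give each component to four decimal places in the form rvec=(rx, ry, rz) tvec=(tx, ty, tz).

Intrinsics K: fx=662.2, fy=798.2, cx=336.2, cy=234.5
Marker side s = 0.162 m; corners in marker frame (Z=0):
  M0 = (-0.0810, +0.0810, 0)
  M1 = (+0.0810, +0.0810, 0)
  M2 = (+0.0810, -0.0810, 0)
  M3 = (-0.0810, -0.0810, 0)
Detected image corners:
  c0 = (119.424356, 262.490714) px
  c1 = (252.493519, 255.230106) px
  c2 = (211.918457, 66.443203) px
  c3 = (69.449309, 89.437985) px
Planar DLT: solve 8×8 A·h = b for H (H[2,2]=1):
  H  [+769.32566 +375.61255 +161.66386]
  H  [-173.30713 +1212.81229 +172.96123]
  H  [-0.48821 +0.58161 +1.00000]
B = K⁻¹H; ‖b₁‖=1.493602, ‖b₂‖=1.493602; λ = 2/(‖b₁‖+‖b₂‖) = 0.669522, sign → tz>0 ⇒ λ=+0.669522
r₁ = λ·B[:,0] = (+0.94378,-0.04934,-0.32686); r₂ = λ·B[:,1] = (+0.18207,+0.90289,+0.38940)
r₃ = r₁×r₂ = (+0.27591,-0.42702,+0.86112); SVD([r₁ r₂ r₃]) → R = UVᵀ:
  R  [+0.94378 +0.18207 +0.27591]
  R  [-0.04934 +0.90289 -0.42702]
  R  [-0.32686 +0.38940 +0.86112]
t = (-0.17647, -0.05162, +0.66952) m
tr R = 2.707795; θ = arccos((tr R − 1)/2) = 0.547367 rad = 31.362°
axis k = ((R−Rᵀ)₃₂, (R−Rᵀ)₁₃, (R−Rᵀ)₂₁) / (2 sinθ) = (+0.784358, +0.579101, -0.222317)
rvec = θ·k = (+0.429332, +0.316981, -0.121689)

rvec=(0.4293, 0.3170, -0.1217) tvec=(-0.1765, -0.0516, 0.6695)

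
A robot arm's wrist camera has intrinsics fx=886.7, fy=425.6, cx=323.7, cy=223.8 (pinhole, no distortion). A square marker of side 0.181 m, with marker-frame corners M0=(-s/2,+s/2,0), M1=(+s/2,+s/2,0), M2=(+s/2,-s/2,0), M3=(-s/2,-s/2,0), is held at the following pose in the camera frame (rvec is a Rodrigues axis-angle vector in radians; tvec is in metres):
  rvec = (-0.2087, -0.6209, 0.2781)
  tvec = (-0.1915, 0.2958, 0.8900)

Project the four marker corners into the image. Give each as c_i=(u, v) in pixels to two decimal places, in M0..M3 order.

Intrinsics K: fx=886.7, fy=425.6, cx=323.7, cy=223.8
Marker side s = 0.181 m; corners in marker frame (Z=0):
  M0 = (-0.0905, +0.0905, 0)
  M1 = (+0.0905, +0.0905, 0)
  M2 = (+0.0905, -0.0905, 0)
  M3 = (-0.0905, -0.0905, 0)
rvec = (-0.2087, -0.6209, 0.2781), |rvec| = θ = 0.71163 rad = 40.773°
Rodrigues: sinθ=0.65307, 1−cosθ=0.24270; R = I + sinθ·[k]× + (1−cosθ)·[k]×²:
    [+0.77817 -0.19311 -0.59762]
    [+0.31732 +0.94206 +0.10877]
    [+0.54199 -0.27428 +0.79437]
t = (-0.1915, 0.2958, 0.8900) m
M0: Pc = R·M0+t = (-0.27940, +0.35234, +0.81613); u = 886.7·(-0.27940)/0.81613 + 323.7 = 20.1380, v = 425.6·(+0.35234)/0.81613 + 223.8 = 407.5404
M1: Pc = R·M1+t = (-0.13855, +0.40977, +0.91423); u = 886.7·(-0.13855)/0.91423 + 323.7 = 189.3200, v = 425.6·(+0.40977)/0.91423 + 223.8 = 414.5617
M2: Pc = R·M2+t = (-0.10360, +0.23926, +0.96387); u = 886.7·(-0.10360)/0.96387 + 323.7 = 228.3961, v = 425.6·(+0.23926)/0.96387 + 223.8 = 329.4461
M3: Pc = R·M3+t = (-0.24445, +0.18183, +0.86577); u = 886.7·(-0.24445)/0.86577 + 323.7 = 73.3430, v = 425.6·(+0.18183)/0.86577 + 223.8 = 313.1829

c0=(20.14, 407.54) c1=(189.32, 414.56) c2=(228.40, 329.45) c3=(73.34, 313.18)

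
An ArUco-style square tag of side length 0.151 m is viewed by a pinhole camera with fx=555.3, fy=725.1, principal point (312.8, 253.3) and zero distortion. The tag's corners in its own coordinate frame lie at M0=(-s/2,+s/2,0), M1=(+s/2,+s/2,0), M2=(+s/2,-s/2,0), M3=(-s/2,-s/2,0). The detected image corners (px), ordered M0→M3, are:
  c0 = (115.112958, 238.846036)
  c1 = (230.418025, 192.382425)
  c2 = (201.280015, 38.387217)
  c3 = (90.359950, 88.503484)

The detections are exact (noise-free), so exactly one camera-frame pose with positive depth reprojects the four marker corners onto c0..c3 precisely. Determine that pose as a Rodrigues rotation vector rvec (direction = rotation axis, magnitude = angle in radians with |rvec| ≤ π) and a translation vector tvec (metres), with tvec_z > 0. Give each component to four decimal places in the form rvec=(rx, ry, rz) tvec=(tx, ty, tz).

rvec=(-0.1167, 0.1693, -0.2689) tvec=(-0.1876, -0.1064, 0.6736)

Intrinsics K: fx=555.3, fy=725.1, cx=312.8, cy=253.3
Marker side s = 0.151 m; corners in marker frame (Z=0):
  M0 = (-0.0755, +0.0755, 0)
  M1 = (+0.0755, +0.0755, 0)
  M2 = (+0.0755, -0.0755, 0)
  M3 = (-0.0755, -0.0755, 0)
Detected image corners:
  c0 = (115.112958, 238.846036) px
  c1 = (230.418025, 192.382425) px
  c2 = (201.280015, 38.387217) px
  c3 = (90.359950, 88.503484) px
Planar DLT: solve 8×8 A·h = b for H (H[2,2]=1):
  H  [+713.25841 +145.78886 +158.13124]
  H  [-351.17728 +979.14504 +138.76842]
  H  [-0.22354 -0.20348 +1.00000]
B = K⁻¹H; ‖b₁‖=1.484638, ‖b₂‖=1.484638; λ = 2/(‖b₁‖+‖b₂‖) = 0.673565, sign → tz>0 ⇒ λ=+0.673565
r₁ = λ·B[:,0] = (+0.94998,-0.27362,-0.15057); r₂ = λ·B[:,1] = (+0.25404,+0.95743,-0.13706)
r₃ = r₁×r₂ = (+0.18166,+0.09195,+0.97905); SVD([r₁ r₂ r₃]) → R = UVᵀ:
  R  [+0.94998 +0.25404 +0.18166]
  R  [-0.27362 +0.95743 +0.09195]
  R  [-0.15057 -0.13706 +0.97905]
t = (-0.18761, -0.10639, +0.67356) m
tr R = 2.886465; θ = arccos((tr R − 1)/2) = 0.338564 rad = 19.398°
axis k = ((R−Rᵀ)₃₂, (R−Rᵀ)₁₃, (R−Rᵀ)₂₁) / (2 sinθ) = (-0.344756, +0.500146, -0.794353)
rvec = θ·k = (-0.116722, +0.169332, -0.268940)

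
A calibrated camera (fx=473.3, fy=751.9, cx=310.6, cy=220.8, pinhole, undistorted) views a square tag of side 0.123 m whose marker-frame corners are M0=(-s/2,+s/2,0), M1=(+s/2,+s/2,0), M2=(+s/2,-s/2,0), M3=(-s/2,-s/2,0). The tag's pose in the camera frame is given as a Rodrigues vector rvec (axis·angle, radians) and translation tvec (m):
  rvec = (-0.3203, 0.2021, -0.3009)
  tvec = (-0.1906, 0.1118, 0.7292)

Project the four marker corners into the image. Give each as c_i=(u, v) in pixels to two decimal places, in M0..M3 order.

c0=(157.36, 417.00) c1=(231.27, 379.63) c2=(215.48, 257.72) c3=(145.99, 295.96)

Intrinsics K: fx=473.3, fy=751.9, cx=310.6, cy=220.8
Marker side s = 0.123 m; corners in marker frame (Z=0):
  M0 = (-0.0615, +0.0615, 0)
  M1 = (+0.0615, +0.0615, 0)
  M2 = (+0.0615, -0.0615, 0)
  M3 = (-0.0615, -0.0615, 0)
rvec = (-0.3203, 0.2021, -0.3009), |rvec| = θ = 0.48371 rad = 27.715°
Rodrigues: sinθ=0.46507, 1−cosθ=0.11473; R = I + sinθ·[k]× + (1−cosθ)·[k]×²:
    [+0.93558 +0.25756 +0.24157]
    [-0.32104 +0.90530 +0.27814]
    [-0.14705 -0.33777 +0.92967]
t = (-0.1906, 0.1118, 0.7292) m
M0: Pc = R·M0+t = (-0.23230, +0.18722, +0.71747); u = 473.3·(-0.23230)/0.71747 + 310.6 = 157.3580, v = 751.9·(+0.18722)/0.71747 + 220.8 = 417.0043
M1: Pc = R·M1+t = (-0.11722, +0.14773, +0.69938); u = 473.3·(-0.11722)/0.69938 + 310.6 = 231.2714, v = 751.9·(+0.14773)/0.69938 + 220.8 = 379.6252
M2: Pc = R·M2+t = (-0.14890, +0.03638, +0.74093); u = 473.3·(-0.14890)/0.74093 + 310.6 = 215.4825, v = 751.9·(+0.03638)/0.74093 + 220.8 = 257.7185
M3: Pc = R·M3+t = (-0.26398, +0.07587, +0.75902); u = 473.3·(-0.26398)/0.75902 + 310.6 = 145.9912, v = 751.9·(+0.07587)/0.75902 + 220.8 = 295.9567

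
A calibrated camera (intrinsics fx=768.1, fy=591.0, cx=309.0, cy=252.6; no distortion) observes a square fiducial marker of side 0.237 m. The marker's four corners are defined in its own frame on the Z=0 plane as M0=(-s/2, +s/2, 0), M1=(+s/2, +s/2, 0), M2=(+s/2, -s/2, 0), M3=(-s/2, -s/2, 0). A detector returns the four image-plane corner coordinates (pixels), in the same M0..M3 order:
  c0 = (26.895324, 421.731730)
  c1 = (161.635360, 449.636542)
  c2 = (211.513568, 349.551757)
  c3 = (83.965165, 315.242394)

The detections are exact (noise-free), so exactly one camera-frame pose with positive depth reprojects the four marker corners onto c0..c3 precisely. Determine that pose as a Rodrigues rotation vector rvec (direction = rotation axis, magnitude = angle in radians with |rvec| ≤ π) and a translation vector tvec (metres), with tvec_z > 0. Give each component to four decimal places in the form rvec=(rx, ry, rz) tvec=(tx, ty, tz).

rvec=(-0.0706, -0.4198, 0.3810) tvec=(-0.3142, 0.2893, 1.3021)

Intrinsics K: fx=768.1, fy=591.0, cx=309.0, cy=252.6
Marker side s = 0.237 m; corners in marker frame (Z=0):
  M0 = (-0.1185, +0.1185, 0)
  M1 = (+0.1185, +0.1185, 0)
  M2 = (+0.1185, -0.1185, 0)
  M3 = (-0.1185, -0.1185, 0)
Detected image corners:
  c0 = (26.895324, 421.731730) px
  c1 = (161.635360, 449.636542) px
  c2 = (211.513568, 349.551757) px
  c3 = (83.965165, 315.242394) px
Planar DLT: solve 8×8 A·h = b for H (H[2,2]=1):
  H  [+588.85718 -238.53706 +123.64712]
  H  [+244.75518 +392.68550 +383.90480]
  H  [+0.29508 -0.11106 +1.00000]
B = K⁻¹H; ‖b₁‖=0.768012, ‖b₂‖=0.768012; λ = 2/(‖b₁‖+‖b₂‖) = 1.302063, sign → tz>0 ⇒ λ=+1.302063
r₁ = λ·B[:,0] = (+0.84365,+0.37501,+0.38422); r₂ = λ·B[:,1] = (-0.34619,+0.92695,-0.14461)
r₃ = r₁×r₂ = (-0.41038,-0.01101,+0.91185); SVD([r₁ r₂ r₃]) → R = UVᵀ:
  R  [+0.84365 -0.34619 -0.41038]
  R  [+0.37501 +0.92695 -0.01101]
  R  [+0.38422 -0.14461 +0.91185]
t = (-0.31421, +0.28928, +1.30206) m
tr R = 2.682449; θ = arccos((tr R − 1)/2) = 0.571252 rad = 32.730°
axis k = ((R−Rᵀ)₃₂, (R−Rᵀ)₁₃, (R−Rᵀ)₂₁) / (2 sinθ) = (-0.123546, -0.734805, +0.666931)
rvec = θ·k = (-0.070576, -0.419759, +0.380986)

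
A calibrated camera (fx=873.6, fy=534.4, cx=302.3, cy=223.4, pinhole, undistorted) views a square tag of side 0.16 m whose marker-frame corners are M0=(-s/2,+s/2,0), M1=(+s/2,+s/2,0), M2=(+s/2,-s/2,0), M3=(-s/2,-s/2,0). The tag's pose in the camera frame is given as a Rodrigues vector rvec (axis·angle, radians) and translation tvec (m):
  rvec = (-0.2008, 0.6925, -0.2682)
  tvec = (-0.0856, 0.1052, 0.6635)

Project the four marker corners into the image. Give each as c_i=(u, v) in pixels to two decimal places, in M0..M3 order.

c0=(137.06, 382.66) c1=(283.93, 363.99) c2=(246.49, 227.41) c3=(113.18, 262.88)

Intrinsics K: fx=873.6, fy=534.4, cx=302.3, cy=223.4
Marker side s = 0.16 m; corners in marker frame (Z=0):
  M0 = (-0.0800, +0.0800, 0)
  M1 = (+0.0800, +0.0800, 0)
  M2 = (+0.0800, -0.0800, 0)
  M3 = (-0.0800, -0.0800, 0)
rvec = (-0.2008, 0.6925, -0.2682), |rvec| = θ = 0.76929 rad = 44.077°
Rodrigues: sinθ=0.69563, 1−cosθ=0.28160; R = I + sinθ·[k]× + (1−cosθ)·[k]×²:
    [+0.73759 +0.17635 +0.65181]
    [-0.30868 +0.94659 +0.09320]
    [-0.60056 -0.26995 +0.75263]
t = (-0.0856, 0.1052, 0.6635) m
M0: Pc = R·M0+t = (-0.13050, +0.20562, +0.68995); u = 873.6·(-0.13050)/0.68995 + 302.3 = 137.0649, v = 534.4·(+0.20562)/0.68995 + 223.4 = 382.6642
M1: Pc = R·M1+t = (-0.01248, +0.15623, +0.59386); u = 873.6·(-0.01248)/0.59386 + 302.3 = 283.9345, v = 534.4·(+0.15623)/0.59386 + 223.4 = 363.9899
M2: Pc = R·M2+t = (-0.04070, +0.00478, +0.63705); u = 873.6·(-0.04070)/0.63705 + 302.3 = 246.4858, v = 534.4·(+0.00478)/0.63705 + 223.4 = 227.4084
M3: Pc = R·M3+t = (-0.15872, +0.05417, +0.73314); u = 873.6·(-0.15872)/0.73314 + 302.3 = 113.1770, v = 534.4·(+0.05417)/0.73314 + 223.4 = 262.8838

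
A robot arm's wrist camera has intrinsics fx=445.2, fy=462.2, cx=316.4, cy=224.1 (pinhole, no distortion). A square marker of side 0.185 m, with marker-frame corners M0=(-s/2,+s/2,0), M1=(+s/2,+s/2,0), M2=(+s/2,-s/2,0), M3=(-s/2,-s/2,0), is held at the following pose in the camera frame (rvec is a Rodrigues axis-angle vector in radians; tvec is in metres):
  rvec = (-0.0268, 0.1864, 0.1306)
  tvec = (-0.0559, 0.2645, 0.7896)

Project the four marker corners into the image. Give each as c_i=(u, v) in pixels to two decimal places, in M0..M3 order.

c0=(228.95, 421.74) c1=(329.11, 444.66) c2=(343.11, 334.36) c3=(242.69, 316.22)

Intrinsics K: fx=445.2, fy=462.2, cx=316.4, cy=224.1
Marker side s = 0.185 m; corners in marker frame (Z=0):
  M0 = (-0.0925, +0.0925, 0)
  M1 = (+0.0925, +0.0925, 0)
  M2 = (+0.0925, -0.0925, 0)
  M3 = (-0.0925, -0.0925, 0)
rvec = (-0.0268, 0.1864, 0.1306), |rvec| = θ = 0.22917 rad = 13.131°
Rodrigues: sinθ=0.22717, 1−cosθ=0.02615; R = I + sinθ·[k]× + (1−cosθ)·[k]×²:
    [+0.97421 -0.13195 +0.18303]
    [+0.12697 +0.99115 +0.03868]
    [-0.18652 -0.01445 +0.98235]
t = (-0.0559, 0.2645, 0.7896) m
M0: Pc = R·M0+t = (-0.15822, +0.34444, +0.80552); u = 445.2·(-0.15822)/0.80552 + 316.4 = 228.9537, v = 462.2·(+0.34444)/0.80552 + 224.1 = 421.7354
M1: Pc = R·M1+t = (+0.02201, +0.36793, +0.77101); u = 445.2·(+0.02201)/0.77101 + 316.4 = 329.1089, v = 462.2·(+0.36793)/0.77101 + 224.1 = 444.6619
M2: Pc = R·M2+t = (+0.04642, +0.18456, +0.77368); u = 445.2·(+0.04642)/0.77368 + 316.4 = 343.1113, v = 462.2·(+0.18456)/0.77368 + 224.1 = 334.3585
M3: Pc = R·M3+t = (-0.13381, +0.16107, +0.80819); u = 445.2·(-0.13381)/0.80819 + 316.4 = 242.6895, v = 462.2·(+0.16107)/0.80819 + 224.1 = 316.2173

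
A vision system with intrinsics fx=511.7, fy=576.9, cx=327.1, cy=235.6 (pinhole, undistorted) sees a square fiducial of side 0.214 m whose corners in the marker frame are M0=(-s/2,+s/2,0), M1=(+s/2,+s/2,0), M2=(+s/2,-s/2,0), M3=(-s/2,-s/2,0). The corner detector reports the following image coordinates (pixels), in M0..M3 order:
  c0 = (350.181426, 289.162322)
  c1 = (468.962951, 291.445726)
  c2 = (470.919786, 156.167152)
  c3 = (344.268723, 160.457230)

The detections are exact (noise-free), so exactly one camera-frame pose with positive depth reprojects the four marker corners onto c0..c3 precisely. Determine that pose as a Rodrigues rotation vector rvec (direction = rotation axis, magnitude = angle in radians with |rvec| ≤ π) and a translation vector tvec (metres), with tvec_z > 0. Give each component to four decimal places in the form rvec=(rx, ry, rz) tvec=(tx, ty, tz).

Intrinsics K: fx=511.7, fy=576.9, cx=327.1, cy=235.6
Marker side s = 0.214 m; corners in marker frame (Z=0):
  M0 = (-0.1070, +0.1070, 0)
  M1 = (+0.1070, +0.1070, 0)
  M2 = (+0.1070, -0.1070, 0)
  M3 = (-0.1070, -0.1070, 0)
Detected image corners:
  c0 = (350.181426, 289.162322) px
  c1 = (468.962951, 291.445726) px
  c2 = (470.919786, 156.167152) px
  c3 = (344.268723, 160.457230) px
Planar DLT: solve 8×8 A·h = b for H (H[2,2]=1):
  H  [+478.70032 +133.65070 +407.10258]
  H  [-55.87374 +684.45550 +226.46279]
  H  [-0.23041 +0.30338 +1.00000]
B = K⁻¹H; ‖b₁‖=1.107048, ‖b₂‖=1.107048; λ = 2/(‖b₁‖+‖b₂‖) = 0.903303, sign → tz>0 ⇒ λ=+0.903303
r₁ = λ·B[:,0] = (+0.97810,-0.00249,-0.20813); r₂ = λ·B[:,1] = (+0.06075,+0.95980,+0.27404)
r₃ = r₁×r₂ = (+0.19909,-0.28068,+0.93893); SVD([r₁ r₂ r₃]) → R = UVᵀ:
  R  [+0.97810 +0.06075 +0.19909]
  R  [-0.00249 +0.95980 -0.28068]
  R  [-0.20813 +0.27404 +0.93893]
t = (+0.14123, -0.01431, +0.90330) m
tr R = 2.876820; θ = arccos((tr R − 1)/2) = 0.352797 rad = 20.214°
axis k = ((R−Rᵀ)₃₂, (R−Rᵀ)₁₃, (R−Rᵀ)₂₁) / (2 sinθ) = (+0.802731, +0.589278, -0.091515)
rvec = θ·k = (+0.283201, +0.207895, -0.032286)

rvec=(0.2832, 0.2079, -0.0323) tvec=(0.1412, -0.0143, 0.9033)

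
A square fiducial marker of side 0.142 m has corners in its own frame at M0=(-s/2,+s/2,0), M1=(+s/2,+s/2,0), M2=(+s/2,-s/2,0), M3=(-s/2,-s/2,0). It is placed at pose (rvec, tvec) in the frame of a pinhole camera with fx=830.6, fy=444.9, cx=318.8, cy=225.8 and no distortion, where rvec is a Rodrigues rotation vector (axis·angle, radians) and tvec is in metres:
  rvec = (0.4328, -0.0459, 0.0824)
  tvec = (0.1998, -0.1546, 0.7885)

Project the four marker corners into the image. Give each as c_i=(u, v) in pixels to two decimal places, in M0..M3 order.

c0=(444.11, 173.67) c1=(585.54, 179.60) c2=(620.05, 101.15) c3=(467.93, 93.84)

Intrinsics K: fx=830.6, fy=444.9, cx=318.8, cy=225.8
Marker side s = 0.142 m; corners in marker frame (Z=0):
  M0 = (-0.0710, +0.0710, 0)
  M1 = (+0.0710, +0.0710, 0)
  M2 = (+0.0710, -0.0710, 0)
  M3 = (-0.0710, -0.0710, 0)
rvec = (0.4328, -0.0459, 0.0824), |rvec| = θ = 0.44296 rad = 25.380°
Rodrigues: sinθ=0.42861, 1−cosθ=0.09651; R = I + sinθ·[k]× + (1−cosθ)·[k]×²:
    [+0.99562 -0.08950 -0.02687]
    [+0.06996 +0.90452 -0.42065]
    [+0.06196 +0.41692 +0.90683]
t = (0.1998, -0.1546, 0.7885) m
M0: Pc = R·M0+t = (+0.12276, -0.09535, +0.81370); u = 830.6·(+0.12276)/0.81370 + 318.8 = 444.1051, v = 444.9·(-0.09535)/0.81370 + 225.8 = 173.6686
M1: Pc = R·M1+t = (+0.26413, -0.08541, +0.82250); u = 830.6·(+0.26413)/0.82250 + 318.8 = 585.5356, v = 444.9·(-0.08541)/0.82250 + 225.8 = 179.5999
M2: Pc = R·M2+t = (+0.27684, -0.21385, +0.76330); u = 830.6·(+0.27684)/0.76330 + 318.8 = 620.0544, v = 444.9·(-0.21385)/0.76330 + 225.8 = 101.1518
M3: Pc = R·M3+t = (+0.13547, -0.22379, +0.75450); u = 830.6·(+0.13547)/0.75450 + 318.8 = 467.9288, v = 444.9·(-0.22379)/0.75450 + 225.8 = 93.8404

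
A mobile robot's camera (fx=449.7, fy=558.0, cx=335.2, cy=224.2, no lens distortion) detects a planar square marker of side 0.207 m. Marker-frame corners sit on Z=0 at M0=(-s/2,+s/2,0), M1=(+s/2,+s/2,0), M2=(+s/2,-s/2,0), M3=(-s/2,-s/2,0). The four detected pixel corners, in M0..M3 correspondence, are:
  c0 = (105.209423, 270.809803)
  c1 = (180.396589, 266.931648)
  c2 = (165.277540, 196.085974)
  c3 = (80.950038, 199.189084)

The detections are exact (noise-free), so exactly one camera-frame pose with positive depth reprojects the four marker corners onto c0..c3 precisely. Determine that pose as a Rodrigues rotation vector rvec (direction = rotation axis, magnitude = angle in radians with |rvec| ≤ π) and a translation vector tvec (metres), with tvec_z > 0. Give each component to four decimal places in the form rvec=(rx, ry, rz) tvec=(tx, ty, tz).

Intrinsics K: fx=449.7, fy=558.0, cx=335.2, cy=224.2
Marker side s = 0.207 m; corners in marker frame (Z=0):
  M0 = (-0.1035, +0.1035, 0)
  M1 = (+0.1035, +0.1035, 0)
  M2 = (+0.1035, -0.1035, 0)
  M3 = (-0.1035, -0.1035, 0)
Detected image corners:
  c0 = (105.209423, 270.809803) px
  c1 = (180.396589, 266.931648) px
  c2 = (165.277540, 196.085974) px
  c3 = (80.950038, 199.189084) px
Planar DLT: solve 8×8 A·h = b for H (H[2,2]=1):
  H  [+394.54951 +165.96266 +133.82769]
  H  [+1.39981 +468.70944 +235.20911]
  H  [+0.07874 +0.53419 +1.00000]
B = K⁻¹H; ‖b₁‖=0.822964, ‖b₂‖=0.822964; λ = 2/(‖b₁‖+‖b₂‖) = 1.215120, sign → tz>0 ⇒ λ=+1.215120
r₁ = λ·B[:,0] = (+0.99478,-0.03539,+0.09568); r₂ = λ·B[:,1] = (-0.03539,+0.75987,+0.64911)
r₃ = r₁×r₂ = (-0.09568,-0.64911,+0.75465); SVD([r₁ r₂ r₃]) → R = UVᵀ:
  R  [+0.99478 -0.03539 -0.09568]
  R  [-0.03539 +0.75987 -0.64911]
  R  [+0.09568 +0.64911 +0.75465]
t = (-0.54412, +0.02397, +1.21512) m
tr R = 2.509307; θ = arccos((tr R − 1)/2) = 0.715670 rad = 41.005°
axis k = ((R−Rᵀ)₃₂, (R−Rᵀ)₁₃, (R−Rᵀ)₂₁) / (2 sinθ) = (+0.989311, -0.145823, +0.000001)
rvec = θ·k = (+0.708020, -0.104361, +0.000000)

rvec=(0.7080, -0.1044, 0.0000) tvec=(-0.5441, 0.0240, 1.2151)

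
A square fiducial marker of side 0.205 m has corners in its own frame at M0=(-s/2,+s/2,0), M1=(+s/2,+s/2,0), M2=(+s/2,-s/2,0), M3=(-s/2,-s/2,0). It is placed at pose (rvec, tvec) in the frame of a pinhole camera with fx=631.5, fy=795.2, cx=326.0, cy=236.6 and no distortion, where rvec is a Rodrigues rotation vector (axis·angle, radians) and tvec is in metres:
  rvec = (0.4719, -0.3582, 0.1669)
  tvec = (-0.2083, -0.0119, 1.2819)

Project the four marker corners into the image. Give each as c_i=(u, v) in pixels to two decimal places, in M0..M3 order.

c0=(165.18, 280.20) c1=(262.05, 286.68) c2=(281.96, 177.91) c3=(179.52, 164.03)

Intrinsics K: fx=631.5, fy=795.2, cx=326.0, cy=236.6
Marker side s = 0.205 m; corners in marker frame (Z=0):
  M0 = (-0.1025, +0.1025, 0)
  M1 = (+0.1025, +0.1025, 0)
  M2 = (+0.1025, -0.1025, 0)
  M3 = (-0.1025, -0.1025, 0)
rvec = (0.4719, -0.3582, 0.1669), |rvec| = θ = 0.61551 rad = 35.266°
Rodrigues: sinθ=0.57737, 1−cosθ=0.18352; R = I + sinθ·[k]× + (1−cosθ)·[k]×²:
    [+0.92435 -0.23844 -0.29785]
    [+0.07468 +0.87863 -0.47162]
    [+0.37416 +0.41370 +0.82997]
t = (-0.2083, -0.0119, 1.2819) m
M0: Pc = R·M0+t = (-0.32749, +0.07051, +1.28595); u = 631.5·(-0.32749)/1.28595 + 326.0 = 165.1795, v = 795.2·(+0.07051)/1.28595 + 236.6 = 280.1987
M1: Pc = R·M1+t = (-0.13799, +0.08581, +1.36266); u = 631.5·(-0.13799)/1.36266 + 326.0 = 262.0489, v = 795.2·(+0.08581)/1.36266 + 236.6 = 286.6783
M2: Pc = R·M2+t = (-0.08911, -0.09431, +1.27785); u = 631.5·(-0.08911)/1.27785 + 326.0 = 281.9609, v = 795.2·(-0.09431)/1.27785 + 236.6 = 177.9140
M3: Pc = R·M3+t = (-0.27861, -0.10961, +1.20114); u = 631.5·(-0.27861)/1.20114 + 326.0 = 179.5233, v = 795.2·(-0.10961)/1.20114 + 236.6 = 164.0315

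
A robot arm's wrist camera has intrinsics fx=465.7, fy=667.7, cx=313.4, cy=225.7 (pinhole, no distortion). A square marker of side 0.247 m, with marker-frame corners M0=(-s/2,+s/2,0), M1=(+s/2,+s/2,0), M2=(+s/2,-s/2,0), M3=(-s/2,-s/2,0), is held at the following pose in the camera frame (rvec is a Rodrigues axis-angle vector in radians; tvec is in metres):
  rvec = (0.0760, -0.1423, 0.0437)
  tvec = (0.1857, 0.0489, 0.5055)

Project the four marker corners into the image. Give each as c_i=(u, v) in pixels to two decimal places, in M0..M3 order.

c0=(367.33, 450.46) c1=(577.51, 447.32) c2=(597.65, 135.56) c3=(381.09, 115.78)

Intrinsics K: fx=465.7, fy=667.7, cx=313.4, cy=225.7
Marker side s = 0.247 m; corners in marker frame (Z=0):
  M0 = (-0.1235, +0.1235, 0)
  M1 = (+0.1235, +0.1235, 0)
  M2 = (+0.1235, -0.1235, 0)
  M3 = (-0.1235, -0.1235, 0)
rvec = (0.0760, -0.1423, 0.0437), |rvec| = θ = 0.16714 rad = 9.576°
Rodrigues: sinθ=0.16636, 1−cosθ=0.01394; R = I + sinθ·[k]× + (1−cosθ)·[k]×²:
    [+0.98895 -0.04889 -0.13998]
    [+0.03810 +0.99617 -0.07875]
    [+0.14330 +0.07254 +0.98702]
t = (0.1857, 0.0489, 0.5055) m
M0: Pc = R·M0+t = (+0.05753, +0.16722, +0.49676); u = 465.7·(+0.05753)/0.49676 + 313.4 = 367.3299, v = 667.7·(+0.16722)/0.49676 + 225.7 = 450.4622
M1: Pc = R·M1+t = (+0.30180, +0.17663, +0.53216); u = 465.7·(+0.30180)/0.53216 + 313.4 = 577.5081, v = 667.7·(+0.17663)/0.53216 + 225.7 = 447.3215
M2: Pc = R·M2+t = (+0.31387, -0.06942, +0.51424); u = 465.7·(+0.31387)/0.51424 + 313.4 = 597.6472, v = 667.7·(-0.06942)/0.51424 + 225.7 = 135.5620
M3: Pc = R·M3+t = (+0.06960, -0.07883, +0.47884); u = 465.7·(+0.06960)/0.47884 + 313.4 = 381.0927, v = 667.7·(-0.07883)/0.47884 + 225.7 = 115.7765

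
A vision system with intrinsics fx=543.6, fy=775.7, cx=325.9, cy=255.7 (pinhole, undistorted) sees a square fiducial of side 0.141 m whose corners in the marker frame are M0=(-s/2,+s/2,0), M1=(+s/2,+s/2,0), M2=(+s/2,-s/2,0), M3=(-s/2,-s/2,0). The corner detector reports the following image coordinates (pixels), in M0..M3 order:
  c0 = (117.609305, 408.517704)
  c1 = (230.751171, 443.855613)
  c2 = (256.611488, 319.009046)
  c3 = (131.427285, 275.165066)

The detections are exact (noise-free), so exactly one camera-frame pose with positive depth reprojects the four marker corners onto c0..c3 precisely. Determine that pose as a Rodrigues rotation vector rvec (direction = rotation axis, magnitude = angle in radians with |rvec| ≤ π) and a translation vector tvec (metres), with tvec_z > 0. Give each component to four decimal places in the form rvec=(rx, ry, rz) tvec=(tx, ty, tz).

rvec=(0.5288, -0.0817, 0.2902) tvec=(-0.1669, 0.0908, 0.6420)

Intrinsics K: fx=543.6, fy=775.7, cx=325.9, cy=255.7
Marker side s = 0.141 m; corners in marker frame (Z=0):
  M0 = (-0.0705, +0.0705, 0)
  M1 = (+0.0705, +0.0705, 0)
  M2 = (+0.0705, -0.0705, 0)
  M3 = (-0.0705, -0.0705, 0)
Detected image corners:
  c0 = (117.609305, 408.517704) px
  c1 = (230.751171, 443.855613) px
  c2 = (256.611488, 319.009046) px
  c3 = (131.427285, 275.165066) px
Planar DLT: solve 8×8 A·h = b for H (H[2,2]=1):
  H  [+886.20201 -2.24668 +184.56026]
  H  [+364.33379 +1188.46915 +365.40550]
  H  [+0.23547 +0.75592 +1.00000]
B = K⁻¹H; ‖b₁‖=1.557727, ‖b₂‖=1.557727; λ = 2/(‖b₁‖+‖b₂‖) = 0.641961, sign → tz>0 ⇒ λ=+0.641961
r₁ = λ·B[:,0] = (+0.95593,+0.25169,+0.15116); r₂ = λ·B[:,1] = (-0.29359,+0.82360,+0.48527)
r₃ = r₁×r₂ = (-0.00236,-0.50827,+0.86120); SVD([r₁ r₂ r₃]) → R = UVᵀ:
  R  [+0.95593 -0.29359 -0.00236]
  R  [+0.25169 +0.82360 -0.50827]
  R  [+0.15116 +0.48527 +0.86120]
t = (-0.16691, +0.09079, +0.64196) m
tr R = 2.640727; θ = arccos((tr R − 1)/2) = 0.608750 rad = 34.879°
axis k = ((R−Rᵀ)₃₂, (R−Rᵀ)₁₃, (R−Rᵀ)₂₁) / (2 sinθ) = (+0.868718, -0.134234, +0.476770)
rvec = θ·k = (+0.528832, -0.081715, +0.290234)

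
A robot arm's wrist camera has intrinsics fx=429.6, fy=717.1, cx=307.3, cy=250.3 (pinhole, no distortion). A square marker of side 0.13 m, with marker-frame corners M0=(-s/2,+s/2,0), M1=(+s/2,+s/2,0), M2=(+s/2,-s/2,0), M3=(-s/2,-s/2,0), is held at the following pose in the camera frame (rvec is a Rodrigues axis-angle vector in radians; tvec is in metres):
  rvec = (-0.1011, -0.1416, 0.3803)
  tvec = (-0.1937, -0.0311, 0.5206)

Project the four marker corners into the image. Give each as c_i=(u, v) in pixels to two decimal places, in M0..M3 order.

Intrinsics K: fx=429.6, fy=717.1, cx=307.3, cy=250.3
Marker side s = 0.13 m; corners in marker frame (Z=0):
  M0 = (-0.0650, +0.0650, 0)
  M1 = (+0.0650, +0.0650, 0)
  M2 = (+0.0650, -0.0650, 0)
  M3 = (-0.0650, -0.0650, 0)
rvec = (-0.1011, -0.1416, 0.3803), |rvec| = θ = 0.41821 rad = 23.962°
Rodrigues: sinθ=0.40613, 1−cosθ=0.08618; R = I + sinθ·[k]× + (1−cosθ)·[k]×²:
    [+0.91885 -0.36226 -0.15645]
    [+0.37636 +0.92370 +0.07164]
    [+0.11856 -0.12471 +0.98508]
t = (-0.1937, -0.0311, 0.5206) m
M0: Pc = R·M0+t = (-0.27697, +0.00448, +0.50479); u = 429.6·(-0.27697)/0.50479 + 307.3 = 71.5823, v = 717.1·(+0.00448)/0.50479 + 250.3 = 256.6595
M1: Pc = R·M1+t = (-0.15752, +0.05340, +0.52020); u = 429.6·(-0.15752)/0.52020 + 307.3 = 177.2133, v = 717.1·(+0.05340)/0.52020 + 250.3 = 323.9179
M2: Pc = R·M2+t = (-0.11043, -0.06668, +0.53641); u = 429.6·(-0.11043)/0.53641 + 307.3 = 218.8611, v = 717.1·(-0.06668)/0.53641 + 250.3 = 161.1638
M3: Pc = R·M3+t = (-0.22988, -0.11560, +0.52100); u = 429.6·(-0.22988)/0.52100 + 307.3 = 117.7492, v = 717.1·(-0.11560)/0.52100 + 250.3 = 91.1835

c0=(71.58, 256.66) c1=(177.21, 323.92) c2=(218.86, 161.16) c3=(117.75, 91.18)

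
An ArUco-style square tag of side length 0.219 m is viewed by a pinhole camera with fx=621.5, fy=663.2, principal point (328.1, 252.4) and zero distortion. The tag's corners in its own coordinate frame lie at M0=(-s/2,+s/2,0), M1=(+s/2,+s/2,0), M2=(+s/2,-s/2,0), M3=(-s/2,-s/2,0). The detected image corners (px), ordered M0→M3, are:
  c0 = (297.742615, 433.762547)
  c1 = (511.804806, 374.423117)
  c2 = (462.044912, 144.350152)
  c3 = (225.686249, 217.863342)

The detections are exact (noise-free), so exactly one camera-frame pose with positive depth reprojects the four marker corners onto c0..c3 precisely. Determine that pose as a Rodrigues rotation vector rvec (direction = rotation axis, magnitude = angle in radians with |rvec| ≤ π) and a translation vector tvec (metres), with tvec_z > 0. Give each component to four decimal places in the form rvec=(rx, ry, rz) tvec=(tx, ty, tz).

Intrinsics K: fx=621.5, fy=663.2, cx=328.1, cy=252.4
Marker side s = 0.219 m; corners in marker frame (Z=0):
  M0 = (-0.1095, +0.1095, 0)
  M1 = (+0.1095, +0.1095, 0)
  M2 = (+0.1095, -0.1095, 0)
  M3 = (-0.1095, -0.1095, 0)
Detected image corners:
  c0 = (297.742615, 433.762547) px
  c1 = (511.804806, 374.423117) px
  c2 = (462.044912, 144.350152) px
  c3 = (225.686249, 217.863342) px
Planar DLT: solve 8×8 A·h = b for H (H[2,2]=1):
  H  [+971.72814 +462.71507 +374.18175]
  H  [-343.70398 +1161.35940 +299.11785]
  H  [-0.14398 +0.49101 +1.00000]
B = K⁻¹H; ‖b₁‖=1.709846, ‖b₂‖=1.709846; λ = 2/(‖b₁‖+‖b₂‖) = 0.584848, sign → tz>0 ⇒ λ=+0.584848
r₁ = λ·B[:,0] = (+0.95887,-0.27105,-0.08420); r₂ = λ·B[:,1] = (+0.28383,+0.91487,+0.28716)
r₃ = r₁×r₂ = (-0.00080,-0.29925,+0.95417); SVD([r₁ r₂ r₃]) → R = UVᵀ:
  R  [+0.95887 +0.28383 -0.00080]
  R  [-0.27105 +0.91487 -0.29925]
  R  [-0.08420 +0.28716 +0.95417]
t = (+0.04336, +0.04120, +0.58485) m
tr R = 2.827913; θ = arccos((tr R − 1)/2) = 0.417867 rad = 23.942°
axis k = ((R−Rᵀ)₃₂, (R−Rᵀ)₁₃, (R−Rᵀ)₂₁) / (2 sinθ) = (+0.722524, +0.102761, -0.683667)
rvec = θ·k = (+0.301919, +0.042940, -0.285682)

rvec=(0.3019, 0.0429, -0.2857) tvec=(0.0434, 0.0412, 0.5848)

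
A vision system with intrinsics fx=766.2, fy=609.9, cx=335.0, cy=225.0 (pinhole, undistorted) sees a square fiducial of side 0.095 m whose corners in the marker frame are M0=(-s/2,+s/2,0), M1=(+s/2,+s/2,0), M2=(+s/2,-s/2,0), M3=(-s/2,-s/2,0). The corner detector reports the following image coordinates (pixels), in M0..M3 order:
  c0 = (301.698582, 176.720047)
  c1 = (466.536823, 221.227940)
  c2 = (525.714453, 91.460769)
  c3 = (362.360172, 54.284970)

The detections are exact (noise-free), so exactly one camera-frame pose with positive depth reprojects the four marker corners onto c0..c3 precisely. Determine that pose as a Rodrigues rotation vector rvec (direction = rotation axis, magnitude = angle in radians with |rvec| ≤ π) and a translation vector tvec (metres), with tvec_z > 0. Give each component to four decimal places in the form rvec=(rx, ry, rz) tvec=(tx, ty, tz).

rvec=(-0.1580, 0.1960, 0.3522) tvec=(0.0423, -0.0620, 0.4181)

Intrinsics K: fx=766.2, fy=609.9, cx=335.0, cy=225.0
Marker side s = 0.095 m; corners in marker frame (Z=0):
  M0 = (-0.0475, +0.0475, 0)
  M1 = (+0.0475, +0.0475, 0)
  M2 = (+0.0475, -0.0475, 0)
  M3 = (-0.0475, -0.0475, 0)
Detected image corners:
  c0 = (301.698582, 176.720047) px
  c1 = (466.536823, 221.227940) px
  c2 = (525.714453, 91.460769) px
  c3 = (362.360172, 54.284970) px
Planar DLT: solve 8×8 A·h = b for H (H[2,2]=1):
  H  [+1512.00701 -748.92843 +412.45745]
  H  [+358.74574 +1287.69239 +134.56580]
  H  [-0.51975 -0.28498 +1.00000]
B = K⁻¹H; ‖b₁‖=2.391909, ‖b₂‖=2.391909; λ = 2/(‖b₁‖+‖b₂‖) = 0.418076, sign → tz>0 ⇒ λ=+0.418076
r₁ = λ·B[:,0] = (+0.92003,+0.32608,-0.21729); r₂ = λ·B[:,1] = (-0.35656,+0.92664,-0.11914)
r₃ = r₁×r₂ = (+0.16251,+0.18709,+0.96881); SVD([r₁ r₂ r₃]) → R = UVᵀ:
  R  [+0.92003 -0.35656 +0.16251]
  R  [+0.32608 +0.92664 +0.18709]
  R  [-0.21729 -0.11914 +0.96881]
t = (+0.04226, -0.06199, +0.41808) m
tr R = 2.815483; θ = arccos((tr R − 1)/2) = 0.432927 rad = 24.805°
axis k = ((R−Rᵀ)₃₂, (R−Rᵀ)₁₃, (R−Rᵀ)₂₁) / (2 sinθ) = (-0.364975, +0.452649, +0.813574)
rvec = θ·k = (-0.158008, +0.195964, +0.352218)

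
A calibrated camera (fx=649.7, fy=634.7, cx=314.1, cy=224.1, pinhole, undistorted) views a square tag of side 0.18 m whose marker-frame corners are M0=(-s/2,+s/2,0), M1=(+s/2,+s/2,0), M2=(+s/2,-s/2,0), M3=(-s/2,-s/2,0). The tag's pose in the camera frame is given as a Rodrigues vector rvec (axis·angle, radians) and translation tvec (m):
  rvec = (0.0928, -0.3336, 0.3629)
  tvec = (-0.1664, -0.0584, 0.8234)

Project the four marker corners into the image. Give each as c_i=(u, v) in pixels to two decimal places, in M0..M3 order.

Intrinsics K: fx=649.7, fy=634.7, cx=314.1, cy=224.1
Marker side s = 0.18 m; corners in marker frame (Z=0):
  M0 = (-0.0900, +0.0900, 0)
  M1 = (+0.0900, +0.0900, 0)
  M2 = (+0.0900, -0.0900, 0)
  M3 = (-0.0900, -0.0900, 0)
rvec = (0.0928, -0.3336, 0.3629), |rvec| = θ = 0.50159 rad = 28.739°
Rodrigues: sinθ=0.48082, 1−cosθ=0.12318; R = I + sinθ·[k]× + (1−cosθ)·[k]×²:
    [+0.88103 -0.36303 -0.30330]
    [+0.33272 +0.93130 -0.14823]
    [+0.33627 +0.02968 +0.94130]
t = (-0.1664, -0.0584, 0.8234) m
M0: Pc = R·M0+t = (-0.27837, -0.00453, +0.79581); u = 649.7·(-0.27837)/0.79581 + 314.1 = 86.8411, v = 634.7·(-0.00453)/0.79581 + 224.1 = 220.4895
M1: Pc = R·M1+t = (-0.11978, +0.05536, +0.85634); u = 649.7·(-0.11978)/0.85634 + 314.1 = 223.2235, v = 634.7·(+0.05536)/0.85634 + 224.1 = 265.1331
M2: Pc = R·M2+t = (-0.05443, -0.11227, +0.85099); u = 649.7·(-0.05443)/0.85099 + 314.1 = 272.5415, v = 634.7·(-0.11227)/0.85099 + 224.1 = 140.3629
M3: Pc = R·M3+t = (-0.21302, -0.17216, +0.79046); u = 649.7·(-0.21302)/0.79046 + 314.1 = 139.0138, v = 634.7·(-0.17216)/0.79046 + 224.1 = 85.8633

c0=(86.84, 220.49) c1=(223.22, 265.13) c2=(272.54, 140.36) c3=(139.01, 85.86)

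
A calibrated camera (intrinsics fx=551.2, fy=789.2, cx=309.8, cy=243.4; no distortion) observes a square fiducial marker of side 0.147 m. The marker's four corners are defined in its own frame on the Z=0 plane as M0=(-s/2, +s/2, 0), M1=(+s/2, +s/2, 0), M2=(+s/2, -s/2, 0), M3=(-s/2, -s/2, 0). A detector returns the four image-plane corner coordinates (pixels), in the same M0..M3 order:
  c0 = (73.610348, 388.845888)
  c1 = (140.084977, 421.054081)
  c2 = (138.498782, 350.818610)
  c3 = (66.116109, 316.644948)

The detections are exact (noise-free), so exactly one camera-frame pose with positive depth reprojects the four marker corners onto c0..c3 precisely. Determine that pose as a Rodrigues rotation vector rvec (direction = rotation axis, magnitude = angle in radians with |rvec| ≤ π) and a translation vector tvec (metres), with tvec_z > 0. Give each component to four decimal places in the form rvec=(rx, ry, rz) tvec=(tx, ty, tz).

rvec=(0.6624, 0.1880, 0.2550) tvec=(-0.3999, 0.1733, 1.0735)

Intrinsics K: fx=551.2, fy=789.2, cx=309.8, cy=243.4
Marker side s = 0.147 m; corners in marker frame (Z=0):
  M0 = (-0.0735, +0.0735, 0)
  M1 = (+0.0735, +0.0735, 0)
  M2 = (+0.0735, -0.0735, 0)
  M3 = (-0.0735, -0.0735, 0)
Detected image corners:
  c0 = (73.610348, 388.845888) px
  c1 = (140.084977, 421.054081) px
  c2 = (138.498782, 350.818610) px
  c3 = (66.116109, 316.644948) px
Planar DLT: solve 8×8 A·h = b for H (H[2,2]=1):
  H  [+462.59095 +92.12726 +104.45915]
  H  [+194.24693 +700.36664 +370.76723]
  H  [-0.08462 +0.58441 +1.00000]
B = K⁻¹H; ‖b₁‖=0.931501, ‖b₂‖=0.931501; λ = 2/(‖b₁‖+‖b₂‖) = 1.073536, sign → tz>0 ⇒ λ=+1.073536
r₁ = λ·B[:,0] = (+0.95202,+0.29225,-0.09085); r₂ = λ·B[:,1] = (-0.17319,+0.75920,+0.62739)
r₃ = r₁×r₂ = (+0.25232,-0.58155,+0.77339); SVD([r₁ r₂ r₃]) → R = UVᵀ:
  R  [+0.95202 -0.17319 +0.25232]
  R  [+0.29225 +0.75920 -0.58155]
  R  [-0.09085 +0.62739 +0.77339]
t = (-0.39993, +0.17326, +1.07354) m
tr R = 2.484610; θ = arccos((tr R − 1)/2) = 0.734293 rad = 42.072°
axis k = ((R−Rᵀ)₃₂, (R−Rᵀ)₁₃, (R−Rᵀ)₂₁) / (2 sinθ) = (+0.902110, +0.256072, +0.347311)
rvec = θ·k = (+0.662413, +0.188032, +0.255028)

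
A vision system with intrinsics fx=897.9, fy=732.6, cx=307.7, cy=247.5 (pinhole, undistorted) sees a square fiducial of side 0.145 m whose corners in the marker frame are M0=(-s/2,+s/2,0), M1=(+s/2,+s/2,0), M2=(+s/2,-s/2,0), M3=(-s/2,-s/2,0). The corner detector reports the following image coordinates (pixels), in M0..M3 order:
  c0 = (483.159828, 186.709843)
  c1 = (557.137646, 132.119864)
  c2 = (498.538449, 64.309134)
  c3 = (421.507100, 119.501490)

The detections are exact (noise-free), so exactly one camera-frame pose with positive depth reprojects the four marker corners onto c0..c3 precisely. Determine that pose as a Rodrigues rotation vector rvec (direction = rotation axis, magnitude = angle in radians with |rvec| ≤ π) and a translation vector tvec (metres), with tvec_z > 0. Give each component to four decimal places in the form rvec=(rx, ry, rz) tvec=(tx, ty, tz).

Intrinsics K: fx=897.9, fy=732.6, cx=307.7, cy=247.5
Marker side s = 0.145 m; corners in marker frame (Z=0):
  M0 = (-0.0725, +0.0725, 0)
  M1 = (+0.0725, +0.0725, 0)
  M2 = (+0.0725, -0.0725, 0)
  M3 = (-0.0725, -0.0725, 0)
Detected image corners:
  c0 = (483.159828, 186.709843) px
  c1 = (557.137646, 132.119864) px
  c2 = (498.538449, 64.309134) px
  c3 = (421.507100, 119.501490) px
Planar DLT: solve 8×8 A·h = b for H (H[2,2]=1):
  H  [+569.72421 +512.13098 +490.79409]
  H  [-365.92628 +490.60929 +125.94760]
  H  [+0.10030 +0.19904 +1.00000]
B = K⁻¹H; ‖b₁‖=0.809143, ‖b₂‖=0.809143; λ = 2/(‖b₁‖+‖b₂‖) = 1.235876, sign → tz>0 ⇒ λ=+1.235876
r₁ = λ·B[:,0] = (+0.74169,-0.65918,+0.12396); r₂ = λ·B[:,1] = (+0.62060,+0.74454,+0.24599)
r₃ = r₁×r₂ = (-0.25444,-0.10552,+0.96131); SVD([r₁ r₂ r₃]) → R = UVᵀ:
  R  [+0.74169 +0.62060 -0.25444]
  R  [-0.65918 +0.74454 -0.10552]
  R  [+0.12396 +0.24599 +0.96131]
t = (+0.25201, -0.20506, +1.23588) m
tr R = 2.447549; θ = arccos((tr R − 1)/2) = 0.761539 rad = 43.633°
axis k = ((R−Rᵀ)₃₂, (R−Rᵀ)₁₃, (R−Rᵀ)₂₁) / (2 sinθ) = (+0.254700, -0.274187, -0.927334)
rvec = θ·k = (+0.193964, -0.208804, -0.706202)

rvec=(0.1940, -0.2088, -0.7062) tvec=(0.2520, -0.2051, 1.2359)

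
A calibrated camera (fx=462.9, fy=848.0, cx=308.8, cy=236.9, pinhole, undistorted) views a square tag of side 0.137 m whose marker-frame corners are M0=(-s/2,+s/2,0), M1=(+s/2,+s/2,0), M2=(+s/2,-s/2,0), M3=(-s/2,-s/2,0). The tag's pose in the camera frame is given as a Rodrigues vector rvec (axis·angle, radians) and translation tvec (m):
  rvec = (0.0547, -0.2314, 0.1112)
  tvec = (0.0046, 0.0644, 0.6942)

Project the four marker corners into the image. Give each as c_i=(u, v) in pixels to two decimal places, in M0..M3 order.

c0=(261.49, 392.87) c1=(349.64, 402.81) c2=(360.39, 241.12) c3=(272.00, 223.50)

Intrinsics K: fx=462.9, fy=848.0, cx=308.8, cy=236.9
Marker side s = 0.137 m; corners in marker frame (Z=0):
  M0 = (-0.0685, +0.0685, 0)
  M1 = (+0.0685, +0.0685, 0)
  M2 = (+0.0685, -0.0685, 0)
  M3 = (-0.0685, -0.0685, 0)
rvec = (0.0547, -0.2314, 0.1112), |rvec| = θ = 0.26249 rad = 15.040°
Rodrigues: sinθ=0.25949, 1−cosθ=0.03425; R = I + sinθ·[k]× + (1−cosθ)·[k]×²:
    [+0.96723 -0.11622 -0.22573]
    [+0.10363 +0.99237 -0.06687]
    [+0.23178 +0.04128 +0.97189]
t = (0.0046, 0.0644, 0.6942) m
M0: Pc = R·M0+t = (-0.06962, +0.12528, +0.68115); u = 462.9·(-0.06962)/0.68115 + 308.8 = 261.4897, v = 848.0·(+0.12528)/0.68115 + 236.9 = 392.8650
M1: Pc = R·M1+t = (+0.06289, +0.13948, +0.71290); u = 462.9·(+0.06289)/0.71290 + 308.8 = 349.6383, v = 848.0·(+0.13948)/0.71290 + 236.9 = 402.8067
M2: Pc = R·M2+t = (+0.07882, +0.00352, +0.70725); u = 462.9·(+0.07882)/0.70725 + 308.8 = 360.3860, v = 848.0·(+0.00352)/0.70725 + 236.9 = 241.1229
M3: Pc = R·M3+t = (-0.05369, -0.01068, +0.67550); u = 462.9·(-0.05369)/0.67550 + 308.8 = 272.0046, v = 848.0·(-0.01068)/0.67550 + 236.9 = 223.4976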